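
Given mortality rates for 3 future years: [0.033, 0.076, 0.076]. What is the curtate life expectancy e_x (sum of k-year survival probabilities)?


e_x = sum_{k=1}^{n} k_p_x
k_p_x values:
  1_p_x = 0.967
  2_p_x = 0.893508
  3_p_x = 0.825601
e_x = 2.6861


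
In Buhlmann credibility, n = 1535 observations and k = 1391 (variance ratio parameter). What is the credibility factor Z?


Z = n / (n + k)
= 1535 / (1535 + 1391)
= 1535 / 2926
= 0.5246


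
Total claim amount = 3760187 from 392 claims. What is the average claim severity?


severity = total / number
= 3760187 / 392
= 9592.3138


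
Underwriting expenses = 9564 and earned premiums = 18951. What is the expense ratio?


Expense ratio = expenses / premiums
= 9564 / 18951
= 0.5047


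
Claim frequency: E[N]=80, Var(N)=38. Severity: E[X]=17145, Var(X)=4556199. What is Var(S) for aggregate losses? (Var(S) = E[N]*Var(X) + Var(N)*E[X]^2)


Var(S) = E[N]*Var(X) + Var(N)*E[X]^2
= 80*4556199 + 38*17145^2
= 364495920 + 11170138950
= 1.1535e+10


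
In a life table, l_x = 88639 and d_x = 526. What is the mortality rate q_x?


q_x = d_x / l_x
= 526 / 88639
= 0.0059


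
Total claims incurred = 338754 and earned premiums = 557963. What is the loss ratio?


Loss ratio = claims / premiums
= 338754 / 557963
= 0.6071


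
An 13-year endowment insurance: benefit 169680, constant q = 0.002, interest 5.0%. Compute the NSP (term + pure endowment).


Term component = 3154.1081
Pure endowment = 13_p_x * v^13 * benefit = 0.97431 * 0.530321 * 169680 = 87673.1891
NSP = 90827.2972


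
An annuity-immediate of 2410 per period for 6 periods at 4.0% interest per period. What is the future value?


FV = PMT * ((1+i)^n - 1) / i
= 2410 * ((1.04)^6 - 1) / 0.04
= 2410 * (1.265319 - 1) / 0.04
= 15985.4709


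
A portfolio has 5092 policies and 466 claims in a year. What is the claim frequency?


frequency = claims / policies
= 466 / 5092
= 0.0915


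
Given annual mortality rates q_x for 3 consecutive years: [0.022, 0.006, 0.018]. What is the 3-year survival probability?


p_k = 1 - q_k for each year
Survival = product of (1 - q_k)
= 0.978 * 0.994 * 0.982
= 0.9546


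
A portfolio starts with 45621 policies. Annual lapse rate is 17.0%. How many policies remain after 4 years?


remaining = initial * (1 - lapse)^years
= 45621 * (1 - 0.17)^4
= 45621 * 0.474583
= 21650.9606


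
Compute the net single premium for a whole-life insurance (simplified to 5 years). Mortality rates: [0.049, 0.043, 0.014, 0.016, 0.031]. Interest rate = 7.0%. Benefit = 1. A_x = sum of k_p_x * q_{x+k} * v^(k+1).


v = 0.934579
Year 0: k_p_x=1.0, q=0.049, term=0.045794
Year 1: k_p_x=0.951, q=0.043, term=0.035718
Year 2: k_p_x=0.910107, q=0.014, term=0.010401
Year 3: k_p_x=0.897366, q=0.016, term=0.010954
Year 4: k_p_x=0.883008, q=0.031, term=0.019517
A_x = 0.1224


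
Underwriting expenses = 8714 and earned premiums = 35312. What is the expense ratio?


Expense ratio = expenses / premiums
= 8714 / 35312
= 0.2468


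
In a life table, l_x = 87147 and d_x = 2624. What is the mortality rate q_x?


q_x = d_x / l_x
= 2624 / 87147
= 0.0301


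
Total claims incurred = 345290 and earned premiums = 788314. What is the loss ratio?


Loss ratio = claims / premiums
= 345290 / 788314
= 0.438


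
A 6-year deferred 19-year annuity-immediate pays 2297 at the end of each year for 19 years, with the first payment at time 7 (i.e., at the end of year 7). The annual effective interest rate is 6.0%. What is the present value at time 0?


PV at time 6 of the 19-year annuity-immediate:
a_n = 2297 * (1-(1+0.06)^(-19))/0.06 = 25630.1936
Discount back 6 years to time 0:
PV = 25630.1936 * (1+0.06)^(-6)
= 25630.1936 * 0.704961
= 18068.2751


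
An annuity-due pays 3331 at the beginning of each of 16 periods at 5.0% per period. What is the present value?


PV_due = PMT * (1-(1+i)^(-n))/i * (1+i)
PV_immediate = 36100.6104
PV_due = 36100.6104 * 1.05
= 37905.6409


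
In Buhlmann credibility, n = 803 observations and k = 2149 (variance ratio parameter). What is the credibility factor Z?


Z = n / (n + k)
= 803 / (803 + 2149)
= 803 / 2952
= 0.272


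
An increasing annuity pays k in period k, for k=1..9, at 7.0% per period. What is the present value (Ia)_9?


(Ia)_n = sum_{k=1}^{n} k * v^k, v = 1/(1+i)
v = 0.934579
Sum computed term by term:
(Ia)_9 = 29.6556


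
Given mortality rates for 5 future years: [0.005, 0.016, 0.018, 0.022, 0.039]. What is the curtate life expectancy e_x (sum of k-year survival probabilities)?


e_x = sum_{k=1}^{n} k_p_x
k_p_x values:
  1_p_x = 0.995
  2_p_x = 0.97908
  3_p_x = 0.961457
  4_p_x = 0.940305
  5_p_x = 0.903633
e_x = 4.7795


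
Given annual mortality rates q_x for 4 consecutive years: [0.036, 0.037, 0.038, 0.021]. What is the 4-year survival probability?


p_k = 1 - q_k for each year
Survival = product of (1 - q_k)
= 0.964 * 0.963 * 0.962 * 0.979
= 0.8743


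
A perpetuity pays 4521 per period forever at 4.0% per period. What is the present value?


PV = PMT / i
= 4521 / 0.04
= 113025.0


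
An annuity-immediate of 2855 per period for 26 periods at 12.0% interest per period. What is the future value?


FV = PMT * ((1+i)^n - 1) / i
= 2855 * ((1.12)^26 - 1) / 0.12
= 2855 * (19.040072 - 1) / 0.12
= 429203.3829


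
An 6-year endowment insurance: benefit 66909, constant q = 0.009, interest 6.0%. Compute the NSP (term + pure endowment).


Term component = 2899.7285
Pure endowment = 6_p_x * v^6 * benefit = 0.947201 * 0.704961 * 66909 = 44677.748
NSP = 47577.4765


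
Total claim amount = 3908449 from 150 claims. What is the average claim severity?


severity = total / number
= 3908449 / 150
= 26056.3267


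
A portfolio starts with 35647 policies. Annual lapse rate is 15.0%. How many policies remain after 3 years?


remaining = initial * (1 - lapse)^years
= 35647 * (1 - 0.15)^3
= 35647 * 0.614125
= 21891.7139


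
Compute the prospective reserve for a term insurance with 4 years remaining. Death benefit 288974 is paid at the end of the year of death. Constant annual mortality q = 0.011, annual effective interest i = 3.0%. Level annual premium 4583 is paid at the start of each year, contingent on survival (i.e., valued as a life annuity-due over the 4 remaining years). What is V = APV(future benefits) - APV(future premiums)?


v = 1/(1+i) = 0.970874
APV(future benefits) per unit = sum_{k=0}^{3} k_p_x * q * v^(k+1) = 0.040235
APV(future benefits) = 288974 * 0.040235 = 11626.8099
Life annuity-due factor ä_{x:4} = sum_{k=0}^{3} k_p_x * v^k = 3.76744
APV(future premiums) = 4583 * 3.76744 = 17266.1775
V = 11626.8099 - 17266.1775
= -5639.3675


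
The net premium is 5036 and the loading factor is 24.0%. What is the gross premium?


Gross = net * (1 + loading)
= 5036 * (1 + 0.24)
= 5036 * 1.24
= 6244.64


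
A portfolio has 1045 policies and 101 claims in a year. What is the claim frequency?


frequency = claims / policies
= 101 / 1045
= 0.0967


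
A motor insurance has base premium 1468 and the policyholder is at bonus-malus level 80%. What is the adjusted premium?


adjusted = base * BM_level / 100
= 1468 * 80 / 100
= 1468 * 0.8
= 1174.4


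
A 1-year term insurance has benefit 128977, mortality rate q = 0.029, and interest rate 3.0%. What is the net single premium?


NSP = benefit * q * v
v = 1/(1+i) = 0.970874
NSP = 128977 * 0.029 * 0.970874
= 3631.3913


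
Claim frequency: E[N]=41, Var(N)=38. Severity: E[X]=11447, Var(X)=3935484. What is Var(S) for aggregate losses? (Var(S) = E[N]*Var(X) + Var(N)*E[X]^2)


Var(S) = E[N]*Var(X) + Var(N)*E[X]^2
= 41*3935484 + 38*11447^2
= 161354844 + 4979284742
= 5.1406e+09


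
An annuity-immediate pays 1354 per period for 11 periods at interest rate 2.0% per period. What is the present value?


PV = PMT * (1 - (1+i)^(-n)) / i
= 1354 * (1 - (1+0.02)^(-11)) / 0.02
= 1354 * (1 - 0.804263) / 0.02
= 1354 * 9.786848
= 13251.3923


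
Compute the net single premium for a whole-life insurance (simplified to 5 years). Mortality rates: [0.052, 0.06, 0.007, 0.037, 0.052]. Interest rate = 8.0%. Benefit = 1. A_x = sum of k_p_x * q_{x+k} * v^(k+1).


v = 0.925926
Year 0: k_p_x=1.0, q=0.052, term=0.048148
Year 1: k_p_x=0.948, q=0.06, term=0.048765
Year 2: k_p_x=0.89112, q=0.007, term=0.004952
Year 3: k_p_x=0.884882, q=0.037, term=0.024065
Year 4: k_p_x=0.852142, q=0.052, term=0.030158
A_x = 0.1561


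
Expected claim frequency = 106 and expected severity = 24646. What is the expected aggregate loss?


E[S] = E[N] * E[X]
= 106 * 24646
= 2.6125e+06


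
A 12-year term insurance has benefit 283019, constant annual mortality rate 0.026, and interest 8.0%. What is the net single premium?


NSP = benefit * sum_{k=0}^{n-1} k_p_x * q * v^(k+1)
With constant q=0.026, v=0.925926
Sum = 0.174278
NSP = 283019 * 0.174278
= 49323.9458


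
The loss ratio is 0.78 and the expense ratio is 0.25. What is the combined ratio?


Combined ratio = loss ratio + expense ratio
= 0.78 + 0.25
= 1.03


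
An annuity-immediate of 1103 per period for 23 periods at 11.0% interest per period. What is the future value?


FV = PMT * ((1+i)^n - 1) / i
= 1103 * ((1.11)^23 - 1) / 0.11
= 1103 * (11.026267 - 1) / 0.11
= 100536.1155


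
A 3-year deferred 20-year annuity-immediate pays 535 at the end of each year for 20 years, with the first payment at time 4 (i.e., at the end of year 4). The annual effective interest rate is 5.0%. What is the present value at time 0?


PV at time 3 of the 20-year annuity-immediate:
a_n = 535 * (1-(1+0.05)^(-20))/0.05 = 6667.2825
Discount back 3 years to time 0:
PV = 6667.2825 * (1+0.05)^(-3)
= 6667.2825 * 0.863838
= 5759.4493


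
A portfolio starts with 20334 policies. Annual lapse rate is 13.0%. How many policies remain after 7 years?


remaining = initial * (1 - lapse)^years
= 20334 * (1 - 0.13)^7
= 20334 * 0.377255
= 7671.099


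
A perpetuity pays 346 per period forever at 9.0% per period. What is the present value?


PV = PMT / i
= 346 / 0.09
= 3844.4444


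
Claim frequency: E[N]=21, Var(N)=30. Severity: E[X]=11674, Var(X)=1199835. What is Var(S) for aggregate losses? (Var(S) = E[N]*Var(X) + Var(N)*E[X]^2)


Var(S) = E[N]*Var(X) + Var(N)*E[X]^2
= 21*1199835 + 30*11674^2
= 25196535 + 4088468280
= 4.1137e+09


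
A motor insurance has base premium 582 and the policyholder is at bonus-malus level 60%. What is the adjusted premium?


adjusted = base * BM_level / 100
= 582 * 60 / 100
= 582 * 0.6
= 349.2


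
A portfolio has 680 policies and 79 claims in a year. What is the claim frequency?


frequency = claims / policies
= 79 / 680
= 0.1162


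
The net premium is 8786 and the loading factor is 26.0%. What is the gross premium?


Gross = net * (1 + loading)
= 8786 * (1 + 0.26)
= 8786 * 1.26
= 11070.36


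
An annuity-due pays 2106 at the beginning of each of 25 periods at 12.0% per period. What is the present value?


PV_due = PMT * (1-(1+i)^(-n))/i * (1+i)
PV_immediate = 16517.651
PV_due = 16517.651 * 1.12
= 18499.7691


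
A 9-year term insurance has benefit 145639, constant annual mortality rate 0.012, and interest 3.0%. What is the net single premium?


NSP = benefit * sum_{k=0}^{n-1} k_p_x * q * v^(k+1)
With constant q=0.012, v=0.970874
Sum = 0.089284
NSP = 145639 * 0.089284
= 13003.1675


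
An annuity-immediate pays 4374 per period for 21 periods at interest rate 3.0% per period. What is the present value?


PV = PMT * (1 - (1+i)^(-n)) / i
= 4374 * (1 - (1+0.03)^(-21)) / 0.03
= 4374 * (1 - 0.537549) / 0.03
= 4374 * 15.415024
= 67425.3156


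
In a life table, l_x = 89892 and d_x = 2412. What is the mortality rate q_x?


q_x = d_x / l_x
= 2412 / 89892
= 0.0268


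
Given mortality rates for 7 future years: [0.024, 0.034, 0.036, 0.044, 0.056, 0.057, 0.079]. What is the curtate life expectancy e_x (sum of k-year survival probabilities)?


e_x = sum_{k=1}^{n} k_p_x
k_p_x values:
  1_p_x = 0.976
  2_p_x = 0.942816
  3_p_x = 0.908875
  4_p_x = 0.868884
  5_p_x = 0.820227
  6_p_x = 0.773474
  7_p_x = 0.712369
e_x = 6.0026


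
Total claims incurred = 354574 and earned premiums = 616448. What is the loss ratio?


Loss ratio = claims / premiums
= 354574 / 616448
= 0.5752


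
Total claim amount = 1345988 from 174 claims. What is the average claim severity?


severity = total / number
= 1345988 / 174
= 7735.5632


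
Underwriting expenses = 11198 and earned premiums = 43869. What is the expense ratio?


Expense ratio = expenses / premiums
= 11198 / 43869
= 0.2553


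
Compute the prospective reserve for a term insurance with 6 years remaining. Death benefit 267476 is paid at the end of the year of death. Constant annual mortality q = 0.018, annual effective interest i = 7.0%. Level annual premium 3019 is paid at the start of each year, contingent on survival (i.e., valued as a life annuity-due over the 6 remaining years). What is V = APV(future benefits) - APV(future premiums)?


v = 1/(1+i) = 0.934579
APV(future benefits) per unit = sum_{k=0}^{5} k_p_x * q * v^(k+1) = 0.082322
APV(future benefits) = 267476 * 0.082322 = 22019.0434
Life annuity-due factor ä_{x:6} = sum_{k=0}^{5} k_p_x * v^k = 4.89356
APV(future premiums) = 3019 * 4.89356 = 14773.6571
V = 22019.0434 - 14773.6571
= 7245.3864


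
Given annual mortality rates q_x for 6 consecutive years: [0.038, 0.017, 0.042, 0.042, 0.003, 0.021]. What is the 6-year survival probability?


p_k = 1 - q_k for each year
Survival = product of (1 - q_k)
= 0.962 * 0.983 * 0.958 * 0.958 * 0.997 * 0.979
= 0.8471


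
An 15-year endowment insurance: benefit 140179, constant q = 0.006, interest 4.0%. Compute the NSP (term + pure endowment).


Term component = 9007.9758
Pure endowment = 15_p_x * v^15 * benefit = 0.913683 * 0.555265 * 140179 = 71117.8525
NSP = 80125.8283


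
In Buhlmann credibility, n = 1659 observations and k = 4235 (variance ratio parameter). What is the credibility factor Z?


Z = n / (n + k)
= 1659 / (1659 + 4235)
= 1659 / 5894
= 0.2815


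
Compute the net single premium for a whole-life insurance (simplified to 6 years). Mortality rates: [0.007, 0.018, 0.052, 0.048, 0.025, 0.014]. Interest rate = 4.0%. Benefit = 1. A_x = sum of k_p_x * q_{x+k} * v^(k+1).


v = 0.961538
Year 0: k_p_x=1.0, q=0.007, term=0.006731
Year 1: k_p_x=0.993, q=0.018, term=0.016526
Year 2: k_p_x=0.975126, q=0.052, term=0.045078
Year 3: k_p_x=0.924419, q=0.048, term=0.037929
Year 4: k_p_x=0.880047, q=0.025, term=0.018083
Year 5: k_p_x=0.858046, q=0.014, term=0.009494
A_x = 0.1338


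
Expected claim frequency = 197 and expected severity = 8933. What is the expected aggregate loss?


E[S] = E[N] * E[X]
= 197 * 8933
= 1.7598e+06


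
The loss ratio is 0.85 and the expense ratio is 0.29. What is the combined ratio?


Combined ratio = loss ratio + expense ratio
= 0.85 + 0.29
= 1.14


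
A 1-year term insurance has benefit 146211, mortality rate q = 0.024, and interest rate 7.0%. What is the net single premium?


NSP = benefit * q * v
v = 1/(1+i) = 0.934579
NSP = 146211 * 0.024 * 0.934579
= 3279.4991


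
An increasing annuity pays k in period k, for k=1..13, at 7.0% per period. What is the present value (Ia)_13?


(Ia)_n = sum_{k=1}^{n} k * v^k, v = 1/(1+i)
v = 0.934579
Sum computed term by term:
(Ia)_13 = 50.6878


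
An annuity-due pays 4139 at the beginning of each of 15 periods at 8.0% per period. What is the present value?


PV_due = PMT * (1-(1+i)^(-n))/i * (1+i)
PV_immediate = 35427.6823
PV_due = 35427.6823 * 1.08
= 38261.8969


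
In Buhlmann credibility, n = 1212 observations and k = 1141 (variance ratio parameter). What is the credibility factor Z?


Z = n / (n + k)
= 1212 / (1212 + 1141)
= 1212 / 2353
= 0.5151


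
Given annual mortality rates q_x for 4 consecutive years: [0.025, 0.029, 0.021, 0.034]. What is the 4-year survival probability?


p_k = 1 - q_k for each year
Survival = product of (1 - q_k)
= 0.975 * 0.971 * 0.979 * 0.966
= 0.8953


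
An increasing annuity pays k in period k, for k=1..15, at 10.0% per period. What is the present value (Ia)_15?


(Ia)_n = sum_{k=1}^{n} k * v^k, v = 1/(1+i)
v = 0.909091
Sum computed term by term:
(Ia)_15 = 47.7581


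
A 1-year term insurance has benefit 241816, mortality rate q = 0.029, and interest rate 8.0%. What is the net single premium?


NSP = benefit * q * v
v = 1/(1+i) = 0.925926
NSP = 241816 * 0.029 * 0.925926
= 6493.2074


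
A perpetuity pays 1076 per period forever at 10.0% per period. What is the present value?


PV = PMT / i
= 1076 / 0.1
= 10760.0


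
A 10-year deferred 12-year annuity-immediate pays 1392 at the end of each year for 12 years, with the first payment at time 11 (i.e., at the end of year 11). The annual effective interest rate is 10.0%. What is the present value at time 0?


PV at time 10 of the 12-year annuity-immediate:
a_n = 1392 * (1-(1+0.1)^(-12))/0.1 = 9484.659
Discount back 10 years to time 0:
PV = 9484.659 * (1+0.1)^(-10)
= 9484.659 * 0.385543
= 3656.7466


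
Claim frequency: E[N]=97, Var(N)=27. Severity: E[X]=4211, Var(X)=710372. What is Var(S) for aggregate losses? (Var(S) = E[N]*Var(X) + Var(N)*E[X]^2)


Var(S) = E[N]*Var(X) + Var(N)*E[X]^2
= 97*710372 + 27*4211^2
= 68906084 + 478778067
= 5.4768e+08


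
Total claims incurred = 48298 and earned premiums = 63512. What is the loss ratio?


Loss ratio = claims / premiums
= 48298 / 63512
= 0.7605


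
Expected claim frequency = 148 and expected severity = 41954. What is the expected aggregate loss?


E[S] = E[N] * E[X]
= 148 * 41954
= 6.2092e+06


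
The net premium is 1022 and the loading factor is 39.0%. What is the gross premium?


Gross = net * (1 + loading)
= 1022 * (1 + 0.39)
= 1022 * 1.39
= 1420.58


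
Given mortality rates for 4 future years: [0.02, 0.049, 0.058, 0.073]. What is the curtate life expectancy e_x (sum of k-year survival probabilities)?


e_x = sum_{k=1}^{n} k_p_x
k_p_x values:
  1_p_x = 0.98
  2_p_x = 0.93198
  3_p_x = 0.877925
  4_p_x = 0.813837
e_x = 3.6037


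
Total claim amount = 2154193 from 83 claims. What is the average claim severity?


severity = total / number
= 2154193 / 83
= 25954.1325


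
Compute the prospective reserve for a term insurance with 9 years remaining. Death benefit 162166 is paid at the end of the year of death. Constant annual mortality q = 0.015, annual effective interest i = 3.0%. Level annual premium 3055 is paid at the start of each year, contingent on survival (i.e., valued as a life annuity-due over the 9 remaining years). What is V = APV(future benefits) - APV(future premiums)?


v = 1/(1+i) = 0.970874
APV(future benefits) per unit = sum_{k=0}^{8} k_p_x * q * v^(k+1) = 0.110351
APV(future benefits) = 162166 * 0.110351 = 17895.2351
Life annuity-due factor ä_{x:9} = sum_{k=0}^{8} k_p_x * v^k = 7.577459
APV(future premiums) = 3055 * 7.577459 = 23149.1358
V = 17895.2351 - 23149.1358
= -5253.9008


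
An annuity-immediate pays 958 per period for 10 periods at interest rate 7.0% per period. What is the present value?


PV = PMT * (1 - (1+i)^(-n)) / i
= 958 * (1 - (1+0.07)^(-10)) / 0.07
= 958 * (1 - 0.508349) / 0.07
= 958 * 7.023582
= 6728.5911


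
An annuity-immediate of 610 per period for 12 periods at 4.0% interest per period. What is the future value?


FV = PMT * ((1+i)^n - 1) / i
= 610 * ((1.04)^12 - 1) / 0.04
= 610 * (1.601032 - 1) / 0.04
= 9165.7413


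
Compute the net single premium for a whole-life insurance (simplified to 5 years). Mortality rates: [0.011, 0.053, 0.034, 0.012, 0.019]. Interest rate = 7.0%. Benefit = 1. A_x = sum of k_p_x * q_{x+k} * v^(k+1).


v = 0.934579
Year 0: k_p_x=1.0, q=0.011, term=0.01028
Year 1: k_p_x=0.989, q=0.053, term=0.045783
Year 2: k_p_x=0.936583, q=0.034, term=0.025994
Year 3: k_p_x=0.904739, q=0.012, term=0.008283
Year 4: k_p_x=0.893882, q=0.019, term=0.012109
A_x = 0.1024


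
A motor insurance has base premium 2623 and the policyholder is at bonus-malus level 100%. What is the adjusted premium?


adjusted = base * BM_level / 100
= 2623 * 100 / 100
= 2623 * 1.0
= 2623.0


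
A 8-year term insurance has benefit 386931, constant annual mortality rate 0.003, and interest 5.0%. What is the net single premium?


NSP = benefit * sum_{k=0}^{n-1} k_p_x * q * v^(k+1)
With constant q=0.003, v=0.952381
Sum = 0.019202
NSP = 386931 * 0.019202
= 7429.847


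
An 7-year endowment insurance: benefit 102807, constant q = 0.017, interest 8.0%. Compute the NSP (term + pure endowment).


Term component = 8693.594
Pure endowment = 7_p_x * v^7 * benefit = 0.8869 * 0.58349 * 102807 = 53202.3753
NSP = 61895.9693


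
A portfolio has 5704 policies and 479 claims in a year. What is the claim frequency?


frequency = claims / policies
= 479 / 5704
= 0.084


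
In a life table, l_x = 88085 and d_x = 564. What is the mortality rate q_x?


q_x = d_x / l_x
= 564 / 88085
= 0.0064


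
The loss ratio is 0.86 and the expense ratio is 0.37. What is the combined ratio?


Combined ratio = loss ratio + expense ratio
= 0.86 + 0.37
= 1.23


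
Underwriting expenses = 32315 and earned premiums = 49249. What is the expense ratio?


Expense ratio = expenses / premiums
= 32315 / 49249
= 0.6562


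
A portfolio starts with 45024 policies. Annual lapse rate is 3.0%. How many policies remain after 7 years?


remaining = initial * (1 - lapse)^years
= 45024 * (1 - 0.03)^7
= 45024 * 0.807983
= 36378.6196


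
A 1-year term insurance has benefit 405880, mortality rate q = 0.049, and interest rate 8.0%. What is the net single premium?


NSP = benefit * q * v
v = 1/(1+i) = 0.925926
NSP = 405880 * 0.049 * 0.925926
= 18414.9259


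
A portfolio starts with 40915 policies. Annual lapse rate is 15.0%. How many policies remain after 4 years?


remaining = initial * (1 - lapse)^years
= 40915 * (1 - 0.15)^4
= 40915 * 0.522006
= 21357.8857


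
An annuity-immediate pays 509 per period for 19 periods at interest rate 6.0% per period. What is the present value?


PV = PMT * (1 - (1+i)^(-n)) / i
= 509 * (1 - (1+0.06)^(-19)) / 0.06
= 509 * (1 - 0.330513) / 0.06
= 509 * 11.158116
= 5679.4813


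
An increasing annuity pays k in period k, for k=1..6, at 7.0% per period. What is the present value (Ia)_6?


(Ia)_n = sum_{k=1}^{n} k * v^k, v = 1/(1+i)
v = 0.934579
Sum computed term by term:
(Ia)_6 = 15.7449


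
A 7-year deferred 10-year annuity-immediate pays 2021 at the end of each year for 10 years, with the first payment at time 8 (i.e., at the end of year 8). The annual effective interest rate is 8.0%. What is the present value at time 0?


PV at time 7 of the 10-year annuity-immediate:
a_n = 2021 * (1-(1+0.08)^(-10))/0.08 = 13561.0745
Discount back 7 years to time 0:
PV = 13561.0745 * (1+0.08)^(-7)
= 13561.0745 * 0.58349
= 7912.7567


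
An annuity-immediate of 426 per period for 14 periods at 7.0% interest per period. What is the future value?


FV = PMT * ((1+i)^n - 1) / i
= 426 * ((1.07)^14 - 1) / 0.07
= 426 * (2.578534 - 1) / 0.07
= 9606.5078


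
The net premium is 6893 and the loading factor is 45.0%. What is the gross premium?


Gross = net * (1 + loading)
= 6893 * (1 + 0.45)
= 6893 * 1.45
= 9994.85


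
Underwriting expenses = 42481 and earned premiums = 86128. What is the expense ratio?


Expense ratio = expenses / premiums
= 42481 / 86128
= 0.4932


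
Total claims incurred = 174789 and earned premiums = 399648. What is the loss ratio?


Loss ratio = claims / premiums
= 174789 / 399648
= 0.4374


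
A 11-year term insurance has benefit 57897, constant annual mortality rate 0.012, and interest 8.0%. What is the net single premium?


NSP = benefit * sum_{k=0}^{n-1} k_p_x * q * v^(k+1)
With constant q=0.012, v=0.925926
Sum = 0.08145
NSP = 57897 * 0.08145
= 4715.7282


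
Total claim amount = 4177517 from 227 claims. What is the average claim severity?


severity = total / number
= 4177517 / 227
= 18403.1586


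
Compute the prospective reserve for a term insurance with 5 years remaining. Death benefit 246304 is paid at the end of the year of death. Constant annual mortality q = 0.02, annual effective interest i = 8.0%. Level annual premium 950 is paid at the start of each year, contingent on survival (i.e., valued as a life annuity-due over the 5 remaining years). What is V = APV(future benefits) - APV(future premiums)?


v = 1/(1+i) = 0.925926
APV(future benefits) per unit = sum_{k=0}^{4} k_p_x * q * v^(k+1) = 0.076961
APV(future benefits) = 246304 * 0.076961 = 18955.8856
Life annuity-due factor ä_{x:5} = sum_{k=0}^{4} k_p_x * v^k = 4.155912
APV(future premiums) = 950 * 4.155912 = 3948.1167
V = 18955.8856 - 3948.1167
= 15007.7689


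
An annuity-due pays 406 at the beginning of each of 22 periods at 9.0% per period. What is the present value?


PV_due = PMT * (1-(1+i)^(-n))/i * (1+i)
PV_immediate = 3833.6247
PV_due = 3833.6247 * 1.09
= 4178.651


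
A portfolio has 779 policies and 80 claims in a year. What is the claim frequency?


frequency = claims / policies
= 80 / 779
= 0.1027


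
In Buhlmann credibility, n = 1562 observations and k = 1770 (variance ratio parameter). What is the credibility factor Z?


Z = n / (n + k)
= 1562 / (1562 + 1770)
= 1562 / 3332
= 0.4688


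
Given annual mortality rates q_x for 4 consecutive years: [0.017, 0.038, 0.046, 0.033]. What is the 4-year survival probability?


p_k = 1 - q_k for each year
Survival = product of (1 - q_k)
= 0.983 * 0.962 * 0.954 * 0.967
= 0.8724


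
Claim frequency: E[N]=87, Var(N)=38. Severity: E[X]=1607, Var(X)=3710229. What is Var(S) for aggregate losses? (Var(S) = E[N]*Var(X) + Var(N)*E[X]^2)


Var(S) = E[N]*Var(X) + Var(N)*E[X]^2
= 87*3710229 + 38*1607^2
= 322789923 + 98133062
= 4.2092e+08


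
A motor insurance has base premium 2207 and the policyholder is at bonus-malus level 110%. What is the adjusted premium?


adjusted = base * BM_level / 100
= 2207 * 110 / 100
= 2207 * 1.1
= 2427.7


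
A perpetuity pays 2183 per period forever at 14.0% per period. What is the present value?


PV = PMT / i
= 2183 / 0.14
= 15592.8571


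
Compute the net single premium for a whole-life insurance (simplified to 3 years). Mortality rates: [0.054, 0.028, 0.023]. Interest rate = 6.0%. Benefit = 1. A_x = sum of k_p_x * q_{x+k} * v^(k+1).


v = 0.943396
Year 0: k_p_x=1.0, q=0.054, term=0.050943
Year 1: k_p_x=0.946, q=0.028, term=0.023574
Year 2: k_p_x=0.919512, q=0.023, term=0.017757
A_x = 0.0923


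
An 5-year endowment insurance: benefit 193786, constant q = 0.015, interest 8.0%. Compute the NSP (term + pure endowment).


Term component = 11289.1165
Pure endowment = 5_p_x * v^5 * benefit = 0.927217 * 0.680583 * 193786 = 122288.2622
NSP = 133577.3787


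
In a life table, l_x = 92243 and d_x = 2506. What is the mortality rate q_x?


q_x = d_x / l_x
= 2506 / 92243
= 0.0272


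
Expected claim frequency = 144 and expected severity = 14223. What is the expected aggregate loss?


E[S] = E[N] * E[X]
= 144 * 14223
= 2.0481e+06


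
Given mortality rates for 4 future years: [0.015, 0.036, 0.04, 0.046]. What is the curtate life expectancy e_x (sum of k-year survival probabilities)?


e_x = sum_{k=1}^{n} k_p_x
k_p_x values:
  1_p_x = 0.985
  2_p_x = 0.94954
  3_p_x = 0.911558
  4_p_x = 0.869627
e_x = 3.7157


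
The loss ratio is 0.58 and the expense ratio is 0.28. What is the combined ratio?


Combined ratio = loss ratio + expense ratio
= 0.58 + 0.28
= 0.86


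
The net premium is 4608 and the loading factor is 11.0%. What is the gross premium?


Gross = net * (1 + loading)
= 4608 * (1 + 0.11)
= 4608 * 1.11
= 5114.88


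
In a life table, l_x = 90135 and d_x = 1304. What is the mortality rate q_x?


q_x = d_x / l_x
= 1304 / 90135
= 0.0145


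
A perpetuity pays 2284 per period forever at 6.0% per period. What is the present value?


PV = PMT / i
= 2284 / 0.06
= 38066.6667


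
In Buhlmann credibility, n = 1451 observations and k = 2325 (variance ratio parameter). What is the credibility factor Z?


Z = n / (n + k)
= 1451 / (1451 + 2325)
= 1451 / 3776
= 0.3843


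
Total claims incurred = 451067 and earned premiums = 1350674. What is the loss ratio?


Loss ratio = claims / premiums
= 451067 / 1350674
= 0.334


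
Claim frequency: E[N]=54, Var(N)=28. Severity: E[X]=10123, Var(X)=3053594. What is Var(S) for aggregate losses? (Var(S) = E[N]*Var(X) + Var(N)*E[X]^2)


Var(S) = E[N]*Var(X) + Var(N)*E[X]^2
= 54*3053594 + 28*10123^2
= 164894076 + 2869303612
= 3.0342e+09


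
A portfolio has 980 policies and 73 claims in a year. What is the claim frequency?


frequency = claims / policies
= 73 / 980
= 0.0745


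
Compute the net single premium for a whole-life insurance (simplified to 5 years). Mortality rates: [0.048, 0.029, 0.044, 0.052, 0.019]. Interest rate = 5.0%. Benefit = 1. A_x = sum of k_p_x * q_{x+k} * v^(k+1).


v = 0.952381
Year 0: k_p_x=1.0, q=0.048, term=0.045714
Year 1: k_p_x=0.952, q=0.029, term=0.025041
Year 2: k_p_x=0.924392, q=0.044, term=0.035135
Year 3: k_p_x=0.883719, q=0.052, term=0.037806
Year 4: k_p_x=0.837765, q=0.019, term=0.012472
A_x = 0.1562


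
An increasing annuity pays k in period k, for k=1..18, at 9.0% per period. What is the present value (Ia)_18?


(Ia)_n = sum_{k=1}^{n} k * v^k, v = 1/(1+i)
v = 0.917431
Sum computed term by term:
(Ia)_18 = 63.6416


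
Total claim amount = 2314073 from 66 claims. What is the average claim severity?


severity = total / number
= 2314073 / 66
= 35061.7121


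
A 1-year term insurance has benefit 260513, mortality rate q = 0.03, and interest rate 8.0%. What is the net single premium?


NSP = benefit * q * v
v = 1/(1+i) = 0.925926
NSP = 260513 * 0.03 * 0.925926
= 7236.4722


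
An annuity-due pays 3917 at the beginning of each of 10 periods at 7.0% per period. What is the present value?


PV_due = PMT * (1-(1+i)^(-n))/i * (1+i)
PV_immediate = 27511.3689
PV_due = 27511.3689 * 1.07
= 29437.1647


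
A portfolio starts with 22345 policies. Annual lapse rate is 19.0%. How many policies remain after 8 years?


remaining = initial * (1 - lapse)^years
= 22345 * (1 - 0.19)^8
= 22345 * 0.185302
= 4140.5736


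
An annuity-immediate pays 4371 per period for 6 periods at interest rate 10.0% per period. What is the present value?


PV = PMT * (1 - (1+i)^(-n)) / i
= 4371 * (1 - (1+0.1)^(-6)) / 0.1
= 4371 * (1 - 0.564474) / 0.1
= 4371 * 4.355261
= 19036.8445


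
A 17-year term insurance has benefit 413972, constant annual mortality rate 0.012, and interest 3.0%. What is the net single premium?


NSP = benefit * sum_{k=0}^{n-1} k_p_x * q * v^(k+1)
With constant q=0.012, v=0.970874
Sum = 0.144926
NSP = 413972 * 0.144926
= 59995.2158


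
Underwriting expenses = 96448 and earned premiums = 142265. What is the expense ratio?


Expense ratio = expenses / premiums
= 96448 / 142265
= 0.6779


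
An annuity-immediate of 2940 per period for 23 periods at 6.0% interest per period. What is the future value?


FV = PMT * ((1+i)^n - 1) / i
= 2940 * ((1.06)^23 - 1) / 0.06
= 2940 * (3.81975 - 1) / 0.06
= 138167.7334


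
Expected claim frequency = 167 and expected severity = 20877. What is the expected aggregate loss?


E[S] = E[N] * E[X]
= 167 * 20877
= 3.4865e+06


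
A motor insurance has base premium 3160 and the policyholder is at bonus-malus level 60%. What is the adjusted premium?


adjusted = base * BM_level / 100
= 3160 * 60 / 100
= 3160 * 0.6
= 1896.0


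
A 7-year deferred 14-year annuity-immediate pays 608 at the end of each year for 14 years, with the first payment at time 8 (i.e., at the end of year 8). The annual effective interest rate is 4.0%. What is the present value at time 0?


PV at time 7 of the 14-year annuity-immediate:
a_n = 608 * (1-(1+0.04)^(-14))/0.04 = 6422.3787
Discount back 7 years to time 0:
PV = 6422.3787 * (1+0.04)^(-7)
= 6422.3787 * 0.759918
= 4880.48


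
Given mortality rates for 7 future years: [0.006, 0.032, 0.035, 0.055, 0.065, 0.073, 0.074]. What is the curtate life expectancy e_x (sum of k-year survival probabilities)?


e_x = sum_{k=1}^{n} k_p_x
k_p_x values:
  1_p_x = 0.994
  2_p_x = 0.962192
  3_p_x = 0.928515
  4_p_x = 0.877447
  5_p_x = 0.820413
  6_p_x = 0.760523
  7_p_x = 0.704244
e_x = 6.0473


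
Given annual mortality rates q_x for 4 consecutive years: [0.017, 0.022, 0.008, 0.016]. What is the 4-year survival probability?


p_k = 1 - q_k for each year
Survival = product of (1 - q_k)
= 0.983 * 0.978 * 0.992 * 0.984
= 0.9384


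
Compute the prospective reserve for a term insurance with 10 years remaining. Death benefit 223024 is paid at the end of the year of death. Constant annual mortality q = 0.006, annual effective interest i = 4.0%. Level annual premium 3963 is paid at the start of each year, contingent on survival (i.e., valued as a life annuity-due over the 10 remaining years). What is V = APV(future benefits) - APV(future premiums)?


v = 1/(1+i) = 0.961538
APV(future benefits) per unit = sum_{k=0}^{9} k_p_x * q * v^(k+1) = 0.047464
APV(future benefits) = 223024 * 0.047464 = 10585.6672
Life annuity-due factor ä_{x:10} = sum_{k=0}^{9} k_p_x * v^k = 8.227137
APV(future premiums) = 3963 * 8.227137 = 32604.1437
V = 10585.6672 - 32604.1437
= -22018.4764


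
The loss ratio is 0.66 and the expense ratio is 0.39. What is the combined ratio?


Combined ratio = loss ratio + expense ratio
= 0.66 + 0.39
= 1.05


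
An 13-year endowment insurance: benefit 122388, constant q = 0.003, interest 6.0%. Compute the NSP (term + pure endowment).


Term component = 3200.2723
Pure endowment = 13_p_x * v^13 * benefit = 0.961694 * 0.468839 * 122388 = 55182.2809
NSP = 58382.5532


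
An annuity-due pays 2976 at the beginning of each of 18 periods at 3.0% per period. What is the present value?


PV_due = PMT * (1-(1+i)^(-n))/i * (1+i)
PV_immediate = 40930.4549
PV_due = 40930.4549 * 1.03
= 42158.3686


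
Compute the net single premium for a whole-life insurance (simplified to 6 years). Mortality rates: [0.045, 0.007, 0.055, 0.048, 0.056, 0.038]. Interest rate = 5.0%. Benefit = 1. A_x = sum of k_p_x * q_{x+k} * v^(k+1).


v = 0.952381
Year 0: k_p_x=1.0, q=0.045, term=0.042857
Year 1: k_p_x=0.955, q=0.007, term=0.006063
Year 2: k_p_x=0.948315, q=0.055, term=0.045055
Year 3: k_p_x=0.896158, q=0.048, term=0.035389
Year 4: k_p_x=0.853142, q=0.056, term=0.037434
Year 5: k_p_x=0.805366, q=0.038, term=0.022837
A_x = 0.1896


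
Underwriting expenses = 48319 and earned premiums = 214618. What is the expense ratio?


Expense ratio = expenses / premiums
= 48319 / 214618
= 0.2251


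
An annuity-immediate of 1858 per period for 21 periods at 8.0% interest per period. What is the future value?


FV = PMT * ((1+i)^n - 1) / i
= 1858 * ((1.08)^21 - 1) / 0.08
= 1858 * (5.033834 - 1) / 0.08
= 93685.788


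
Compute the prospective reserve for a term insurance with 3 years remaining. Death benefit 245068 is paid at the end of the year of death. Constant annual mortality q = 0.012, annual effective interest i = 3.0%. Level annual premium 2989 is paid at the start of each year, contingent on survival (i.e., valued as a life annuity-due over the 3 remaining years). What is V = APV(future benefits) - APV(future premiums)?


v = 1/(1+i) = 0.970874
APV(future benefits) per unit = sum_{k=0}^{2} k_p_x * q * v^(k+1) = 0.033546
APV(future benefits) = 245068 * 0.033546 = 8220.9587
Life annuity-due factor ä_{x:3} = sum_{k=0}^{2} k_p_x * v^k = 2.879333
APV(future premiums) = 2989 * 2.879333 = 8606.3253
V = 8220.9587 - 8606.3253
= -385.3665


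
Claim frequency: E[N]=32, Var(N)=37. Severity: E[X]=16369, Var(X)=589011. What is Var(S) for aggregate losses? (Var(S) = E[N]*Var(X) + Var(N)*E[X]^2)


Var(S) = E[N]*Var(X) + Var(N)*E[X]^2
= 32*589011 + 37*16369^2
= 18848352 + 9913933957
= 9.9328e+09


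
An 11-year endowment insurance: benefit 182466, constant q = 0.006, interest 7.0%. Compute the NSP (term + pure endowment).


Term component = 7999.7806
Pure endowment = 11_p_x * v^11 * benefit = 0.935945 * 0.475093 * 182466 = 81135.4456
NSP = 89135.2262


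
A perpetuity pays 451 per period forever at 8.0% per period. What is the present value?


PV = PMT / i
= 451 / 0.08
= 5637.5


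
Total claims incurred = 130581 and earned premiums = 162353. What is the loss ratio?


Loss ratio = claims / premiums
= 130581 / 162353
= 0.8043


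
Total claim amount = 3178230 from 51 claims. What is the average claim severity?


severity = total / number
= 3178230 / 51
= 62318.2353


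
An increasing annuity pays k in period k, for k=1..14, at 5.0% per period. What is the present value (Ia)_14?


(Ia)_n = sum_{k=1}^{n} k * v^k, v = 1/(1+i)
v = 0.952381
Sum computed term by term:
(Ia)_14 = 66.4524


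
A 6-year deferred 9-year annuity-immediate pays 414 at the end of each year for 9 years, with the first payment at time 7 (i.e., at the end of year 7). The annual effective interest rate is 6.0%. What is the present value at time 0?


PV at time 6 of the 9-year annuity-immediate:
a_n = 414 * (1-(1+0.06)^(-9))/0.06 = 2815.9006
Discount back 6 years to time 0:
PV = 2815.9006 * (1+0.06)^(-6)
= 2815.9006 * 0.704961
= 1985.0988


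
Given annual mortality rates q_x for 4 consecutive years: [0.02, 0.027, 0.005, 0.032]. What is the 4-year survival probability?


p_k = 1 - q_k for each year
Survival = product of (1 - q_k)
= 0.98 * 0.973 * 0.995 * 0.968
= 0.9184


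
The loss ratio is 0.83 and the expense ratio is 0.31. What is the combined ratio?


Combined ratio = loss ratio + expense ratio
= 0.83 + 0.31
= 1.14


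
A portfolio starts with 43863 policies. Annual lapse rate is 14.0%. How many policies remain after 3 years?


remaining = initial * (1 - lapse)^years
= 43863 * (1 - 0.14)^3
= 43863 * 0.636056
= 27899.3243


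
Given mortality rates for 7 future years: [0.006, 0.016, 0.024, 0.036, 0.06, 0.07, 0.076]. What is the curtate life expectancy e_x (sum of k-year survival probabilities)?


e_x = sum_{k=1}^{n} k_p_x
k_p_x values:
  1_p_x = 0.994
  2_p_x = 0.978096
  3_p_x = 0.954622
  4_p_x = 0.920255
  5_p_x = 0.86504
  6_p_x = 0.804487
  7_p_x = 0.743346
e_x = 6.2598


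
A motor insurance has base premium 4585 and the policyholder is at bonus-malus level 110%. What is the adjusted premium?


adjusted = base * BM_level / 100
= 4585 * 110 / 100
= 4585 * 1.1
= 5043.5


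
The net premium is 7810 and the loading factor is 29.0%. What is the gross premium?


Gross = net * (1 + loading)
= 7810 * (1 + 0.29)
= 7810 * 1.29
= 10074.9


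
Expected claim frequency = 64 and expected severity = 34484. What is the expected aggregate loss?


E[S] = E[N] * E[X]
= 64 * 34484
= 2.2070e+06


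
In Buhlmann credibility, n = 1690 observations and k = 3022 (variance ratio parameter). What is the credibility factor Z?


Z = n / (n + k)
= 1690 / (1690 + 3022)
= 1690 / 4712
= 0.3587


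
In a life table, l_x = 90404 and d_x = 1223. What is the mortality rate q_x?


q_x = d_x / l_x
= 1223 / 90404
= 0.0135


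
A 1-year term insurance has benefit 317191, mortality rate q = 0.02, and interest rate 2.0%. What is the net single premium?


NSP = benefit * q * v
v = 1/(1+i) = 0.980392
NSP = 317191 * 0.02 * 0.980392
= 6219.4314


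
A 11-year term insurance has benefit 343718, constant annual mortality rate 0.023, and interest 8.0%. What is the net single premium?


NSP = benefit * sum_{k=0}^{n-1} k_p_x * q * v^(k+1)
With constant q=0.023, v=0.925926
Sum = 0.149158
NSP = 343718 * 0.149158
= 51268.3177


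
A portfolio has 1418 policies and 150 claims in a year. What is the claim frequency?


frequency = claims / policies
= 150 / 1418
= 0.1058
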